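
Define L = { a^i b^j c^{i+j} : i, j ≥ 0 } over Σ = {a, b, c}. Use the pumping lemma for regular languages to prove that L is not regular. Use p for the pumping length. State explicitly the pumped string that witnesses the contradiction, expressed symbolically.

a^{p+k} b^p c^{2p}

Toward a contradiction, assume L is regular with pumping length p.
Take w = a^p b^p c^{2p} ∈ L (with i=j=p, i+j=2p), |w| = 4p ≥ p.
Write w = xyz as guaranteed by the lemma, with |xy| ≤ p and |y| ≥ 1.
Because |xy| ≤ p and w begins with p copies of a, we have y = a^k with 1 ≤ k ≤ p.
Consider xy^2z = a^{p+k} b^p c^{2p}. Now the a- and b-counts sum to 2p+k, but the c-count is 2p ≠ 2p+k. So xy^2z ∉ L.
This is a contradiction; hence L is not regular.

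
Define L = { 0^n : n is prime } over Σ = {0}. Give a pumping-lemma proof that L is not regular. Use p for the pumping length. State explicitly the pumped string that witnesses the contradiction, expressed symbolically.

0^{q(1+k)}

Assume L is regular; let p be its pumping constant.
Let q be a prime with q ≥ p+2 (infinitely many primes exist), and take w = 0^q ∈ L with |w| = q ≥ p.
By the pumping lemma, w = xyz with |xy| ≤ p and |y| ≥ 1.
Then y = 0^k for some k with 1 ≤ k ≤ p.
Since 1 ≤ k ≤ p, |xz| = q-k. Pump with i = q+1: |xy^{q+1}z| = (q-k)+(q+1)k = q+qk = q(1+k), which is composite (both factors ≥ 2). So xy^{q+1}z = 0^{q(1+k)} ∉ L.
This contradicts the pumping lemma, so L is not regular.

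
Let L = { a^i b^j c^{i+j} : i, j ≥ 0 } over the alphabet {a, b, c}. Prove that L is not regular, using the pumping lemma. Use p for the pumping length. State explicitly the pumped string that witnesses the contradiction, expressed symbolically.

a^{p+k} b^p c^{2p}

Assume L is regular. Let p be the pumping length given by the pumping lemma.
Take w = a^p b^p c^{2p} ∈ L (with i=j=p, i+j=2p), |w| = 4p ≥ p.
By the pumping lemma, w = xyz with |xy| ≤ p and |y| > 0.
The first p characters of w are a's, so xy (and hence y) consists only of a's. Write y = a^k, 1 ≤ k ≤ p.
Consider xy^2z = a^{p+k} b^p c^{2p}. Now the a- and b-counts sum to 2p+k, but the c-count is 2p ≠ 2p+k. So xy^2z ∉ L.
This contradicts the pumping lemma, so L is not regular.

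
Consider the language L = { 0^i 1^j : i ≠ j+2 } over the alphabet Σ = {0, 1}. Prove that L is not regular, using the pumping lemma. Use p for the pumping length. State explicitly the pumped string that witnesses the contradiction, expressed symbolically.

Toward a contradiction, assume L is regular with pumping length p.
Choose w = 0^p 1^{p+p!-2}. Since p ≠ (p+p!-2)+2 = p+p!, w ∈ L; and |w| ≥ p.
By the pumping lemma, w = xyz with |xy| ≤ p and y is nonempty.
The first p characters of w are 0's, so xy (and hence y) consists only of 0's. Write y = 0^k, 1 ≤ k ≤ p.
Since 1 ≤ k ≤ p, k divides p!; set t = 1 + p!/k. Then xy^t z has p + (p!/k)·k = p + p! copies of 0. Now the 0-count is p+p! and (1-count)+2 = (p+p!-2)+2 = p+p!, so i ≠ j+2 fails. So xy^t z = 0^{p+p!} 1^{p+p!-2} ∉ L.
This is a contradiction; hence L is not regular.

0^{p+p!} 1^{p+p!-2}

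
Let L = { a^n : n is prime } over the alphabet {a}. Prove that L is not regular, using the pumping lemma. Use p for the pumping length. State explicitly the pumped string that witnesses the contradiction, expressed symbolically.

a^{q(1+k)}

Suppose for contradiction that L is regular, and let p be the pumping length.
Let q be a prime with q ≥ p+2 (infinitely many primes exist), and take w = a^q ∈ L with |w| = q ≥ p.
Write w = xyz as guaranteed by the lemma, with |xy| ≤ p and |y| ≥ 1.
Then y = a^k for some k with 1 ≤ k ≤ p.
Since 1 ≤ k ≤ p, |xz| = q-k. Pump with i = q+1: |xy^{q+1}z| = (q-k)+(q+1)k = q+qk = q(1+k), which is composite (both factors ≥ 2). So xy^{q+1}z = a^{q(1+k)} ∉ L.
This is a contradiction; hence L is not regular.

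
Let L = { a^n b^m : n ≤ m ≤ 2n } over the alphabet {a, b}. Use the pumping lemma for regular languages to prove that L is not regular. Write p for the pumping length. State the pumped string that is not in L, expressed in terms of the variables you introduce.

a^{p+k} b^p

Assume L is regular. Let p be the pumping length given by the pumping lemma.
Take w = a^p b^p ∈ L (since p ≤ p ≤ 2p), with |w| = 2p ≥ p.
The pumping lemma gives a decomposition w = xyz where |xy| ≤ p and |y| ≥ 1.
The first p characters of w are a's, so xy (and hence y) consists only of a's. Write y = a^k, 1 ≤ k ≤ p.
Pump with i = 2: xy^2z = a^{p+k} b^p. Now n = p+k > p = m, so the condition n ≤ m fails. Thus xy^2z ∉ L.
This is a contradiction; hence L is not regular.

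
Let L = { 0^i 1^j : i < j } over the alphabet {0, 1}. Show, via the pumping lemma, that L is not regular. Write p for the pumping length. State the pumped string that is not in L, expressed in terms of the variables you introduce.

0^{p+k} 1^{p+1}

Assume L is regular. Let p be the pumping length given by the pumping lemma.
Choose w = 0^p 1^{p+1} ∈ L, with |w| = 2p+1 ≥ p.
The pumping lemma gives a decomposition w = xyz where |xy| ≤ p and |y| ≥ 1.
Since the first p symbols of w are all 0's and |xy| ≤ p, y lies entirely in the leading 0-block: y = 0^k for some k with 1 ≤ k ≤ p.
Consider xy^2z = 0^{p+k} 1^{p+1}. Since k ≥ 1, the 0-count p+k is at least p+1, so i < j fails; thus xy^2z ∉ L.
This is a contradiction; hence L is not regular.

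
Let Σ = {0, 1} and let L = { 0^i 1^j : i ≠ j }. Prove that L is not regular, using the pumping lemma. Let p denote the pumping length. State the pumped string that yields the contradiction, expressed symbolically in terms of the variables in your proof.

Toward a contradiction, assume L is regular with pumping length p.
Choose w = 0^p 1^{p+p!}. Since p ≠ p+p!, w ∈ L; and |w| ≥ p.
By the pumping lemma, w = xyz with |xy| ≤ p and y is nonempty.
Since the first p symbols of w are all 0's and |xy| ≤ p, y lies entirely in the leading 0-block: y = 0^k for some k with 1 ≤ k ≤ p.
Since 1 ≤ k ≤ p, k divides p!; set t = 1 + p!/k. Then xy^t z has p + (p!/k)·k = p + p! copies of 0. Now the 0-count equals the 1-count, so i ≠ j fails. So xy^t z = 0^{p+p!} 1^{p+p!} ∉ L.
This contradicts the pumping lemma, so L is not regular.

0^{p+p!} 1^{p+p!}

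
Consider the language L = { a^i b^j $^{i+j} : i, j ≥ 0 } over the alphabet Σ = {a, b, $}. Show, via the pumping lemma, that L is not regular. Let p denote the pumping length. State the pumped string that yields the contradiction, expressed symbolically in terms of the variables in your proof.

a^{p+k} b^p $^{2p}

Suppose for contradiction that L is regular, and let p be the pumping length.
Take w = a^p b^p $^{2p} ∈ L (with i=j=p, i+j=2p), |w| = 4p ≥ p.
By the pumping lemma, w = xyz with |xy| ≤ p and |y| ≥ 1.
Since the first p symbols of w are all a's and |xy| ≤ p, y lies entirely in the leading a-block: y = a^k for some k with 1 ≤ k ≤ p.
Consider xy^2z = a^{p+k} b^p $^{2p}. Now the a- and b-counts sum to 2p+k, but the $-count is 2p ≠ 2p+k. So xy^2z ∉ L.
This is a contradiction; hence L is not regular.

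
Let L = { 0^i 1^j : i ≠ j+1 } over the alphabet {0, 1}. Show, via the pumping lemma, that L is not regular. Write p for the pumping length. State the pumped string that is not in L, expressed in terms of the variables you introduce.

Assume L is regular; let p be its pumping constant.
Choose w = 0^p 1^{p+p!-1}. Since p ≠ (p+p!-1)+1 = p+p!, w ∈ L; and |w| ≥ p.
Write w = xyz as guaranteed by the lemma, with |xy| ≤ p and |y| ≥ 1.
Since the first p symbols of w are all 0's and |xy| ≤ p, y lies entirely in the leading 0-block: y = 0^k for some k with 1 ≤ k ≤ p.
Since 1 ≤ k ≤ p, k divides p!; set t = 1 + p!/k. Then xy^t z has p + (p!/k)·k = p + p! copies of 0. Now the 0-count is p+p! and (1-count)+1 = (p+p!-1)+1 = p+p!, so i ≠ j+1 fails. So xy^t z = 0^{p+p!} 1^{p+p!-1} ∉ L.
This is a contradiction; hence L is not regular.

0^{p+p!} 1^{p+p!-1}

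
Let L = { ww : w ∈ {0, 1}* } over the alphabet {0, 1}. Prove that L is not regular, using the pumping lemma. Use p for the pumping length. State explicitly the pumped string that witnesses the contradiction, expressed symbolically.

0^{p+k} 1^p 0^p 1^p

Suppose for contradiction that L is regular, and let p be the pumping length.
Take w = 0^p 1^p 0^p 1^p = uu where u = 0^p1^p; then w ∈ L and |w| = 4p ≥ p.
Write w = xyz as guaranteed by the lemma, with |xy| ≤ p and |y| > 0.
Because |xy| ≤ p and w begins with p copies of 0, we have y = 0^k with 1 ≤ k ≤ p.
Pump with i = 2: xy^2z = 0^{p+k} 1^p 0^p 1^p, of length 4p+k. Suppose this equals vv. The string starts with 0 and ends with 1, so v does too; thus the boundary between the two copies of v is a 1→0 transition. There is exactly one such transition, at position 2p+k, so |v| = 2p+k and |vv| = 4p+2k ≠ 4p+k since k ≥ 1. So xy^2z ∉ L.
This contradicts the pumping lemma, so L is not regular.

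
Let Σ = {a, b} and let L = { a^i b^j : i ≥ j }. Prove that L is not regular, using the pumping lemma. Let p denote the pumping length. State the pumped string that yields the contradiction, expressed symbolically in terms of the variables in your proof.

Assume L is regular. Let p be the pumping length given by the pumping lemma.
Choose w = a^p b^p ∈ L, with |w| = 2p ≥ p.
By the pumping lemma, w = xyz with |xy| ≤ p and |y| > 0.
Because |xy| ≤ p and w begins with p copies of a, we have y = a^k with 1 ≤ k ≤ p.
Consider xy^0z = xz = a^{p-k} b^p. Since k ≥ 1, the a-count p-k is less than p, so i ≥ j fails; thus xz ∉ L.
Contradiction. Therefore L is not regular.

a^{p-k} b^p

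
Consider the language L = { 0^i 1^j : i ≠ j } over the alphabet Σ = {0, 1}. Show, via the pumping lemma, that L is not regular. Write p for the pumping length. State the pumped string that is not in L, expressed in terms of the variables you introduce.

0^{p+p!} 1^{p+p!}

Assume L is regular. Let p be the pumping length given by the pumping lemma.
Choose w = 0^p 1^{p+p!}. Since p ≠ p+p!, w ∈ L; and |w| ≥ p.
The pumping lemma gives a decomposition w = xyz where |xy| ≤ p and |y| > 0.
The first p characters of w are 0's, so xy (and hence y) consists only of 0's. Write y = 0^k, 1 ≤ k ≤ p.
Since 1 ≤ k ≤ p, k divides p!; set t = 1 + p!/k. Then xy^t z has p + (p!/k)·k = p + p! copies of 0. Now the 0-count equals the 1-count, so i ≠ j fails. So xy^t z = 0^{p+p!} 1^{p+p!} ∉ L.
This contradicts the pumping lemma, so L is not regular.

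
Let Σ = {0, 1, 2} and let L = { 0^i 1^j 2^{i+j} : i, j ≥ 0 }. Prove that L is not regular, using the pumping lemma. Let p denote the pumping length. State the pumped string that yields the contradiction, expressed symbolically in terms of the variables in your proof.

Assume L is regular; let p be its pumping constant.
Take w = 0^p 1^p 2^{2p} ∈ L (with i=j=p, i+j=2p), |w| = 4p ≥ p.
The pumping lemma gives a decomposition w = xyz where |xy| ≤ p and |y| ≥ 1.
Because |xy| ≤ p and w begins with p copies of 0, we have y = 0^k with 1 ≤ k ≤ p.
Consider xy^2z = 0^{p+k} 1^p 2^{2p}. Now the 0- and 1-counts sum to 2p+k, but the 2-count is 2p ≠ 2p+k. So xy^2z ∉ L.
This is a contradiction; hence L is not regular.

0^{p+k} 1^p 2^{2p}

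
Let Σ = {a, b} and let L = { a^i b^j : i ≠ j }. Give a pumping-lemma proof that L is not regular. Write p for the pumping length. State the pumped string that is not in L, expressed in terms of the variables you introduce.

a^{p+p!} b^{p+p!}

Toward a contradiction, assume L is regular with pumping length p.
Choose w = a^p b^{p+p!}. Since p ≠ p+p!, w ∈ L; and |w| ≥ p.
The pumping lemma gives a decomposition w = xyz where |xy| ≤ p and |y| > 0.
Since the first p symbols of w are all a's and |xy| ≤ p, y lies entirely in the leading a-block: y = a^k for some k with 1 ≤ k ≤ p.
Since 1 ≤ k ≤ p, k divides p!; set t = 1 + p!/k. Then xy^t z has p + (p!/k)·k = p + p! copies of a. Now the a-count equals the b-count, so i ≠ j fails. So xy^t z = a^{p+p!} b^{p+p!} ∉ L.
Contradiction. Therefore L is not regular.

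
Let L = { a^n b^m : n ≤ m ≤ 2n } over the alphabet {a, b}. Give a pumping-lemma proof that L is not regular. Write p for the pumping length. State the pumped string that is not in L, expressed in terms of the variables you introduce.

Assume L is regular. Let p be the pumping length given by the pumping lemma.
Take w = a^p b^p ∈ L (since p ≤ p ≤ 2p), with |w| = 2p ≥ p.
The pumping lemma gives a decomposition w = xyz where |xy| ≤ p and |y| > 0.
Since the first p symbols of w are all a's and |xy| ≤ p, y lies entirely in the leading a-block: y = a^k for some k with 1 ≤ k ≤ p.
Pump with i = 2: xy^2z = a^{p+k} b^p. Now n = p+k > p = m, so the condition n ≤ m fails. Thus xy^2z ∉ L.
Contradiction. Therefore L is not regular.

a^{p+k} b^p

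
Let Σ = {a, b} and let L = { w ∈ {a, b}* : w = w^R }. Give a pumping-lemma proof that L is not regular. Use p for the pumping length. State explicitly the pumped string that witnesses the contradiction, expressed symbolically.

a^{p+k} b a^p

Suppose for contradiction that L is regular, and let p be the pumping length.
Take w = a^p b a^p, a palindrome of length 2p+1 ≥ p.
Write w = xyz as guaranteed by the lemma, with |xy| ≤ p and |y| ≥ 1.
The first p characters of w are a's, so xy (and hence y) consists only of a's. Write y = a^k, 1 ≤ k ≤ p.
Pump with i = 2: xy^2z = a^{p+k} b a^p. Its reverse is a^p b a^{p+k}, which differs from xy^2z since k ≥ 1. So xy^2z is not a palindrome and xy^2z ∉ L.
This contradicts the pumping lemma, so L is not regular.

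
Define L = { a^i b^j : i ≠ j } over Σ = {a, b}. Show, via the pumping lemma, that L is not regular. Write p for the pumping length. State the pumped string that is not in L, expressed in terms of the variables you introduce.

Suppose for contradiction that L is regular, and let p be the pumping length.
Choose w = a^p b^{p+p!}. Since p ≠ p+p!, w ∈ L; and |w| ≥ p.
The pumping lemma gives a decomposition w = xyz where |xy| ≤ p and |y| ≥ 1.
Because |xy| ≤ p and w begins with p copies of a, we have y = a^k with 1 ≤ k ≤ p.
Since 1 ≤ k ≤ p, k divides p!; set t = 1 + p!/k. Then xy^t z has p + (p!/k)·k = p + p! copies of a. Now the a-count equals the b-count, so i ≠ j fails. So xy^t z = a^{p+p!} b^{p+p!} ∉ L.
This contradicts the pumping lemma, so L is not regular.

a^{p+p!} b^{p+p!}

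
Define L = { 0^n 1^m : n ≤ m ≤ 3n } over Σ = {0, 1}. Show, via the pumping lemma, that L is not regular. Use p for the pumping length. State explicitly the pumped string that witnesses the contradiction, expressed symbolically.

0^{p+k} 1^p

Assume L is regular. Let p be the pumping length given by the pumping lemma.
Take w = 0^p 1^p ∈ L (since p ≤ p ≤ 3p), with |w| = 2p ≥ p.
Write w = xyz as guaranteed by the lemma, with |xy| ≤ p and |y| ≥ 1.
Because |xy| ≤ p and w begins with p copies of 0, we have y = 0^k with 1 ≤ k ≤ p.
Pump with i = 2: xy^2z = 0^{p+k} 1^p. Now n = p+k > p = m, so the condition n ≤ m fails. Thus xy^2z ∉ L.
This is a contradiction; hence L is not regular.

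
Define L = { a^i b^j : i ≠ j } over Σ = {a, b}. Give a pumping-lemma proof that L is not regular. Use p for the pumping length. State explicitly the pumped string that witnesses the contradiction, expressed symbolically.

Suppose for contradiction that L is regular, and let p be the pumping length.
Choose w = a^p b^{p+p!}. Since p ≠ p+p!, w ∈ L; and |w| ≥ p.
Write w = xyz as guaranteed by the lemma, with |xy| ≤ p and |y| > 0.
Since the first p symbols of w are all a's and |xy| ≤ p, y lies entirely in the leading a-block: y = a^k for some k with 1 ≤ k ≤ p.
Since 1 ≤ k ≤ p, k divides p!; set t = 1 + p!/k. Then xy^t z has p + (p!/k)·k = p + p! copies of a. Now the a-count equals the b-count, so i ≠ j fails. So xy^t z = a^{p+p!} b^{p+p!} ∉ L.
Contradiction. Therefore L is not regular.

a^{p+p!} b^{p+p!}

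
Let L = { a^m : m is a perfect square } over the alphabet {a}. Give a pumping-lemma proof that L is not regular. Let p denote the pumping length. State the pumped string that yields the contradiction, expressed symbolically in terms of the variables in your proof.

a^{p²+k}

Suppose for contradiction that L is regular, and let p be the pumping length.
Take w = a^{p²} ∈ L with |w| = p² ≥ p.
Write w = xyz as guaranteed by the lemma, with |xy| ≤ p and |y| > 0.
Then y = a^k for some k with 1 ≤ k ≤ p.
Pump with i = 2: xy^2z = a^{p²+k}. Since 1 ≤ k ≤ p, p² < p²+k ≤ p²+p < (p+1)², so p²+k lies strictly between consecutive squares and is not a perfect square. So xy^2z ∉ L.
This contradicts the pumping lemma, so L is not regular.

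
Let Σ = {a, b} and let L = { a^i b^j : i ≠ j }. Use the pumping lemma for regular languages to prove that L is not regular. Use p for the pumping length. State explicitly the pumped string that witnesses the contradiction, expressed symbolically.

Toward a contradiction, assume L is regular with pumping length p.
Choose w = a^p b^{p+p!}. Since p ≠ p+p!, w ∈ L; and |w| ≥ p.
Write w = xyz as guaranteed by the lemma, with |xy| ≤ p and |y| > 0.
Since the first p symbols of w are all a's and |xy| ≤ p, y lies entirely in the leading a-block: y = a^k for some k with 1 ≤ k ≤ p.
Since 1 ≤ k ≤ p, k divides p!; set t = 1 + p!/k. Then xy^t z has p + (p!/k)·k = p + p! copies of a. Now the a-count equals the b-count, so i ≠ j fails. So xy^t z = a^{p+p!} b^{p+p!} ∉ L.
This contradicts the pumping lemma, so L is not regular.

a^{p+p!} b^{p+p!}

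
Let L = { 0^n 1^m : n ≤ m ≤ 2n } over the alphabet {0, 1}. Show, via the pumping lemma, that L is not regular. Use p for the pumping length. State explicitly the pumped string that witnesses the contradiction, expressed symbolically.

Suppose for contradiction that L is regular, and let p be the pumping length.
Take w = 0^p 1^p ∈ L (since p ≤ p ≤ 2p), with |w| = 2p ≥ p.
Write w = xyz as guaranteed by the lemma, with |xy| ≤ p and y is nonempty.
The first p characters of w are 0's, so xy (and hence y) consists only of 0's. Write y = 0^k, 1 ≤ k ≤ p.
Pump with i = 2: xy^2z = 0^{p+k} 1^p. Now n = p+k > p = m, so the condition n ≤ m fails. Thus xy^2z ∉ L.
This is a contradiction; hence L is not regular.

0^{p+k} 1^p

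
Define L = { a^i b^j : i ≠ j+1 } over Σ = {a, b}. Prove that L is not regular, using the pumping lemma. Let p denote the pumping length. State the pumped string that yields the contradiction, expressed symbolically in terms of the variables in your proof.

a^{p+p!} b^{p+p!-1}

Toward a contradiction, assume L is regular with pumping length p.
Choose w = a^p b^{p+p!-1}. Since p ≠ (p+p!-1)+1 = p+p!, w ∈ L; and |w| ≥ p.
Write w = xyz as guaranteed by the lemma, with |xy| ≤ p and y is nonempty.
Because |xy| ≤ p and w begins with p copies of a, we have y = a^k with 1 ≤ k ≤ p.
Since 1 ≤ k ≤ p, k divides p!; set t = 1 + p!/k. Then xy^t z has p + (p!/k)·k = p + p! copies of a. Now the a-count is p+p! and (b-count)+1 = (p+p!-1)+1 = p+p!, so i ≠ j+1 fails. So xy^t z = a^{p+p!} b^{p+p!-1} ∉ L.
This contradicts the pumping lemma, so L is not regular.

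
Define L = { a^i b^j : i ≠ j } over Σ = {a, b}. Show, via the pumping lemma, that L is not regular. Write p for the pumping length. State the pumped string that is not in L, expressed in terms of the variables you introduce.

Suppose for contradiction that L is regular, and let p be the pumping length.
Choose w = a^p b^{p+p!}. Since p ≠ p+p!, w ∈ L; and |w| ≥ p.
The pumping lemma gives a decomposition w = xyz where |xy| ≤ p and |y| ≥ 1.
The first p characters of w are a's, so xy (and hence y) consists only of a's. Write y = a^k, 1 ≤ k ≤ p.
Since 1 ≤ k ≤ p, k divides p!; set t = 1 + p!/k. Then xy^t z has p + (p!/k)·k = p + p! copies of a. Now the a-count equals the b-count, so i ≠ j fails. So xy^t z = a^{p+p!} b^{p+p!} ∉ L.
This is a contradiction; hence L is not regular.

a^{p+p!} b^{p+p!}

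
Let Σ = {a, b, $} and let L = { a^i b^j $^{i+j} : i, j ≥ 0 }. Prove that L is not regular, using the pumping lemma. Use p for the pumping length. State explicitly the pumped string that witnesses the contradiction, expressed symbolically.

a^{p+k} b^p $^{2p}

Suppose for contradiction that L is regular, and let p be the pumping length.
Take w = a^p b^p $^{2p} ∈ L (with i=j=p, i+j=2p), |w| = 4p ≥ p.
The pumping lemma gives a decomposition w = xyz where |xy| ≤ p and |y| > 0.
The first p characters of w are a's, so xy (and hence y) consists only of a's. Write y = a^k, 1 ≤ k ≤ p.
Consider xy^2z = a^{p+k} b^p $^{2p}. Now the a- and b-counts sum to 2p+k, but the $-count is 2p ≠ 2p+k. So xy^2z ∉ L.
This is a contradiction; hence L is not regular.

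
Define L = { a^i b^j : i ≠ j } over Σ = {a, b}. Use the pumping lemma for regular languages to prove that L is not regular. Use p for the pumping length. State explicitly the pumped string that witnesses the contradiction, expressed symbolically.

a^{p+p!} b^{p+p!}

Suppose for contradiction that L is regular, and let p be the pumping length.
Choose w = a^p b^{p+p!}. Since p ≠ p+p!, w ∈ L; and |w| ≥ p.
By the pumping lemma, w = xyz with |xy| ≤ p and |y| ≥ 1.
Because |xy| ≤ p and w begins with p copies of a, we have y = a^k with 1 ≤ k ≤ p.
Since 1 ≤ k ≤ p, k divides p!; set t = 1 + p!/k. Then xy^t z has p + (p!/k)·k = p + p! copies of a. Now the a-count equals the b-count, so i ≠ j fails. So xy^t z = a^{p+p!} b^{p+p!} ∉ L.
This contradicts the pumping lemma, so L is not regular.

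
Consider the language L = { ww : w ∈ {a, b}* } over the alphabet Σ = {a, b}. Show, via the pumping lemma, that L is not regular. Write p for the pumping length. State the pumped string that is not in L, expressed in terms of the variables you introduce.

a^{p+k} b^p a^p b^p

Assume L is regular; let p be its pumping constant.
Take w = a^p b^p a^p b^p = uu where u = a^pb^p; then w ∈ L and |w| = 4p ≥ p.
By the pumping lemma, w = xyz with |xy| ≤ p and |y| > 0.
Since the first p symbols of w are all a's and |xy| ≤ p, y lies entirely in the leading a-block: y = a^k for some k with 1 ≤ k ≤ p.
Pump with i = 2: xy^2z = a^{p+k} b^p a^p b^p, of length 4p+k. Suppose this equals vv. The string starts with a and ends with b, so v does too; thus the boundary between the two copies of v is a b→a transition. There is exactly one such transition, at position 2p+k, so |v| = 2p+k and |vv| = 4p+2k ≠ 4p+k since k ≥ 1. So xy^2z ∉ L.
This is a contradiction; hence L is not regular.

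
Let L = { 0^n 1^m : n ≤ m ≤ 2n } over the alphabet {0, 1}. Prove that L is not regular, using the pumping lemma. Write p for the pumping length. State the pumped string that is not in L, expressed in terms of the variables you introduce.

0^{p+k} 1^p

Toward a contradiction, assume L is regular with pumping length p.
Take w = 0^p 1^p ∈ L (since p ≤ p ≤ 2p), with |w| = 2p ≥ p.
Write w = xyz as guaranteed by the lemma, with |xy| ≤ p and y is nonempty.
The first p characters of w are 0's, so xy (and hence y) consists only of 0's. Write y = 0^k, 1 ≤ k ≤ p.
Pump with i = 2: xy^2z = 0^{p+k} 1^p. Now n = p+k > p = m, so the condition n ≤ m fails. Thus xy^2z ∉ L.
This is a contradiction; hence L is not regular.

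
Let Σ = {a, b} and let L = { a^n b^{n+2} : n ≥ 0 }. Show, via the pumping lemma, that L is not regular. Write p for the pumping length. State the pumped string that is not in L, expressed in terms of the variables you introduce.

Suppose for contradiction that L is regular, and let p be the pumping length.
Take w = a^p b^{p+2}. Then w ∈ L and |w| = 2p+2 ≥ p.
By the pumping lemma, w = xyz with |xy| ≤ p and |y| > 0.
The first p characters of w are a's, so xy (and hence y) consists only of a's. Write y = a^k, 1 ≤ k ≤ p.
Pump with i = 2: xy^2z = a^{p+k} b^{p+2}. For this to lie in L we would need p+2 = (p+k)+2, which forces k = 0. But k ≥ 1, so xy^2z ∉ L.
This is a contradiction; hence L is not regular.

a^{p+k} b^{p+2}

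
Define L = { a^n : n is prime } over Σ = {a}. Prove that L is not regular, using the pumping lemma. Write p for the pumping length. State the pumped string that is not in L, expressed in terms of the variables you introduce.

Suppose for contradiction that L is regular, and let p be the pumping length.
Let q be a prime with q ≥ p+2 (infinitely many primes exist), and take w = a^q ∈ L with |w| = q ≥ p.
By the pumping lemma, w = xyz with |xy| ≤ p and |y| ≥ 1.
Then y = a^k for some k with 1 ≤ k ≤ p.
Since 1 ≤ k ≤ p, |xz| = q-k. Pump with i = q+1: |xy^{q+1}z| = (q-k)+(q+1)k = q+qk = q(1+k), which is composite (both factors ≥ 2). So xy^{q+1}z = a^{q(1+k)} ∉ L.
Contradiction. Therefore L is not regular.

a^{q(1+k)}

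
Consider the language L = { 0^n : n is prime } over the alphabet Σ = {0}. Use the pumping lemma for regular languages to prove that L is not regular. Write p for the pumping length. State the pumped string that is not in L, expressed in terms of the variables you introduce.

Suppose for contradiction that L is regular, and let p be the pumping length.
Let q be a prime with q ≥ p+2 (infinitely many primes exist), and take w = 0^q ∈ L with |w| = q ≥ p.
Write w = xyz as guaranteed by the lemma, with |xy| ≤ p and |y| ≥ 1.
Then y = 0^k for some k with 1 ≤ k ≤ p.
Since 1 ≤ k ≤ p, |xz| = q-k. Pump with i = q+1: |xy^{q+1}z| = (q-k)+(q+1)k = q+qk = q(1+k), which is composite (both factors ≥ 2). So xy^{q+1}z = 0^{q(1+k)} ∉ L.
This is a contradiction; hence L is not regular.

0^{q(1+k)}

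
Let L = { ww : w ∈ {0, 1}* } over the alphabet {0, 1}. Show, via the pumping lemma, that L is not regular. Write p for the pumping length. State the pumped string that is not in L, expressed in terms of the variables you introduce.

Toward a contradiction, assume L is regular with pumping length p.
Take w = 0^p 1^p 0^p 1^p = uu where u = 0^p1^p; then w ∈ L and |w| = 4p ≥ p.
Write w = xyz as guaranteed by the lemma, with |xy| ≤ p and |y| ≥ 1.
Because |xy| ≤ p and w begins with p copies of 0, we have y = 0^k with 1 ≤ k ≤ p.
Pump with i = 2: xy^2z = 0^{p+k} 1^p 0^p 1^p, of length 4p+k. Suppose this equals vv. The string starts with 0 and ends with 1, so v does too; thus the boundary between the two copies of v is a 1→0 transition. There is exactly one such transition, at position 2p+k, so |v| = 2p+k and |vv| = 4p+2k ≠ 4p+k since k ≥ 1. So xy^2z ∉ L.
Contradiction. Therefore L is not regular.

0^{p+k} 1^p 0^p 1^p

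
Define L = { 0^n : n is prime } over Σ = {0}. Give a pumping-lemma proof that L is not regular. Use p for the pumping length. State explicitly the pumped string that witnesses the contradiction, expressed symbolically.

Toward a contradiction, assume L is regular with pumping length p.
Let q be a prime with q ≥ p+2 (infinitely many primes exist), and take w = 0^q ∈ L with |w| = q ≥ p.
By the pumping lemma, w = xyz with |xy| ≤ p and |y| ≥ 1.
Then y = 0^k for some k with 1 ≤ k ≤ p.
Since 1 ≤ k ≤ p, |xz| = q-k. Pump with i = q+1: |xy^{q+1}z| = (q-k)+(q+1)k = q+qk = q(1+k), which is composite (both factors ≥ 2). So xy^{q+1}z = 0^{q(1+k)} ∉ L.
This contradicts the pumping lemma, so L is not regular.

0^{q(1+k)}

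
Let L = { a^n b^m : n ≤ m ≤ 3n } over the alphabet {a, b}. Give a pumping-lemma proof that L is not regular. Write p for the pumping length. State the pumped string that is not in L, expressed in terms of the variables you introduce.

a^{p+k} b^p

Toward a contradiction, assume L is regular with pumping length p.
Take w = a^p b^p ∈ L (since p ≤ p ≤ 3p), with |w| = 2p ≥ p.
Write w = xyz as guaranteed by the lemma, with |xy| ≤ p and |y| ≥ 1.
The first p characters of w are a's, so xy (and hence y) consists only of a's. Write y = a^k, 1 ≤ k ≤ p.
Pump with i = 2: xy^2z = a^{p+k} b^p. Now n = p+k > p = m, so the condition n ≤ m fails. Thus xy^2z ∉ L.
This contradicts the pumping lemma, so L is not regular.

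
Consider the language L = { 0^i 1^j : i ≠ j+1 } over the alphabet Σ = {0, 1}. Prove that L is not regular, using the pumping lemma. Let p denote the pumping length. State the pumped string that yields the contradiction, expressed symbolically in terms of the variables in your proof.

0^{p+p!} 1^{p+p!-1}

Assume L is regular; let p be its pumping constant.
Choose w = 0^p 1^{p+p!-1}. Since p ≠ (p+p!-1)+1 = p+p!, w ∈ L; and |w| ≥ p.
Write w = xyz as guaranteed by the lemma, with |xy| ≤ p and |y| ≥ 1.
The first p characters of w are 0's, so xy (and hence y) consists only of 0's. Write y = 0^k, 1 ≤ k ≤ p.
Since 1 ≤ k ≤ p, k divides p!; set t = 1 + p!/k. Then xy^t z has p + (p!/k)·k = p + p! copies of 0. Now the 0-count is p+p! and (1-count)+1 = (p+p!-1)+1 = p+p!, so i ≠ j+1 fails. So xy^t z = 0^{p+p!} 1^{p+p!-1} ∉ L.
This contradicts the pumping lemma, so L is not regular.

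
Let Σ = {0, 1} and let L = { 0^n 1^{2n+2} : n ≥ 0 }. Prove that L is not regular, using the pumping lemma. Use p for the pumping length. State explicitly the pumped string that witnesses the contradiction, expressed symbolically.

Toward a contradiction, assume L is regular with pumping length p.
Choose w = 0^p 1^{2p+2}, which is in L with |w| = 3p+2 ≥ p.
The pumping lemma gives a decomposition w = xyz where |xy| ≤ p and y is nonempty.
The first p characters of w are 0's, so xy (and hence y) consists only of 0's. Write y = 0^k, 1 ≤ k ≤ p.
Pump with i = 2: xy^2z = 0^{p+k} 1^{2p+2}. For this to lie in L we would need 2p+2 = 2(p+k)+2, which forces k = 0. But k ≥ 1, so xy^2z ∉ L.
This contradicts the pumping lemma, so L is not regular.

0^{p+k} 1^{2p+2}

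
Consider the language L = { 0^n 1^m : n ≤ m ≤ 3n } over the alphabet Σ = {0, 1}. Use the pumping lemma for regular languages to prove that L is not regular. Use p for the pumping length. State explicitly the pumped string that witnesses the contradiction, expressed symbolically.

Suppose for contradiction that L is regular, and let p be the pumping length.
Take w = 0^p 1^p ∈ L (since p ≤ p ≤ 3p), with |w| = 2p ≥ p.
Write w = xyz as guaranteed by the lemma, with |xy| ≤ p and y is nonempty.
Since the first p symbols of w are all 0's and |xy| ≤ p, y lies entirely in the leading 0-block: y = 0^k for some k with 1 ≤ k ≤ p.
Pump with i = 2: xy^2z = 0^{p+k} 1^p. Now n = p+k > p = m, so the condition n ≤ m fails. Thus xy^2z ∉ L.
This contradicts the pumping lemma, so L is not regular.

0^{p+k} 1^p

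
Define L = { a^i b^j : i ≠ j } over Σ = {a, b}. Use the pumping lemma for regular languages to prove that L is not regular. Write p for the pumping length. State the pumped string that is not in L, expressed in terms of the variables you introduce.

a^{p+p!} b^{p+p!}

Assume L is regular; let p be its pumping constant.
Choose w = a^p b^{p+p!}. Since p ≠ p+p!, w ∈ L; and |w| ≥ p.
Write w = xyz as guaranteed by the lemma, with |xy| ≤ p and y is nonempty.
Because |xy| ≤ p and w begins with p copies of a, we have y = a^k with 1 ≤ k ≤ p.
Since 1 ≤ k ≤ p, k divides p!; set t = 1 + p!/k. Then xy^t z has p + (p!/k)·k = p + p! copies of a. Now the a-count equals the b-count, so i ≠ j fails. So xy^t z = a^{p+p!} b^{p+p!} ∉ L.
This contradicts the pumping lemma, so L is not regular.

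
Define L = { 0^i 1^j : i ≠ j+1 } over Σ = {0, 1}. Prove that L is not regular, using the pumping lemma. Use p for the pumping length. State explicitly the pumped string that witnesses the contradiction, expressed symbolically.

Assume L is regular; let p be its pumping constant.
Choose w = 0^p 1^{p+p!-1}. Since p ≠ (p+p!-1)+1 = p+p!, w ∈ L; and |w| ≥ p.
By the pumping lemma, w = xyz with |xy| ≤ p and |y| ≥ 1.
Because |xy| ≤ p and w begins with p copies of 0, we have y = 0^k with 1 ≤ k ≤ p.
Since 1 ≤ k ≤ p, k divides p!; set t = 1 + p!/k. Then xy^t z has p + (p!/k)·k = p + p! copies of 0. Now the 0-count is p+p! and (1-count)+1 = (p+p!-1)+1 = p+p!, so i ≠ j+1 fails. So xy^t z = 0^{p+p!} 1^{p+p!-1} ∉ L.
Contradiction. Therefore L is not regular.

0^{p+p!} 1^{p+p!-1}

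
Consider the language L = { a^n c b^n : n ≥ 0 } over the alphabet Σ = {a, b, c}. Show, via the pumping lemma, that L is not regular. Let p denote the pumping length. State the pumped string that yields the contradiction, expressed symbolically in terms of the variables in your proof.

a^{p+k} c b^p

Assume L is regular; let p be its pumping constant.
Take w = a^p c b^p ∈ L with |w| = 2p+1 ≥ p.
Write w = xyz as guaranteed by the lemma, with |xy| ≤ p and |y| > 0.
Because |xy| ≤ p and w begins with p copies of a, we have y = a^k with 1 ≤ k ≤ p.
Pump with i = 2: xy^2z = a^{p+k} c b^p, which would require p+k = p. But k ≥ 1, so xy^2z ∉ L.
Contradiction. Therefore L is not regular.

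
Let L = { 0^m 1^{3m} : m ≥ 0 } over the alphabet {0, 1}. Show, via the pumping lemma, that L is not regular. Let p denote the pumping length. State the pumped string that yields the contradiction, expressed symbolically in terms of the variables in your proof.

0^{p+k} 1^{3p}

Suppose for contradiction that L is regular, and let p be the pumping length.
Let w = 0^p 1^{3p} ∈ L; note |w| = 4p ≥ p.
The pumping lemma gives a decomposition w = xyz where |xy| ≤ p and |y| ≥ 1.
Since the first p symbols of w are all 0's and |xy| ≤ p, y lies entirely in the leading 0-block: y = 0^k for some k with 1 ≤ k ≤ p.
Pump with i = 2: xy^2z = 0^{p+k} 1^{3p}. For this to lie in L we would need 3p = 3(p+k), which forces k = 0. But k ≥ 1, so xy^2z ∉ L.
This is a contradiction; hence L is not regular.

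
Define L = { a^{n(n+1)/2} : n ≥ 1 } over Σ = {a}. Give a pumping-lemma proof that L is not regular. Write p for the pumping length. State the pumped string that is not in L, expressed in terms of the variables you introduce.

a^{p(p+1)/2+k}

Toward a contradiction, assume L is regular with pumping length p.
Take w = a^{p(p+1)/2} ∈ L with |w| = p(p+1)/2 ≥ p.
Write w = xyz as guaranteed by the lemma, with |xy| ≤ p and |y| ≥ 1.
Then y = a^k for some k with 1 ≤ k ≤ p.
Pump with i = 2: xy^2z = a^{p(p+1)/2+k}. Since 1 ≤ k ≤ p, p(p+1)/2 < p(p+1)/2+k ≤ p(p+1)/2+p < (p+1)(p+2)/2, so p(p+1)/2+k is strictly between consecutive triangular numbers. So xy^2z ∉ L.
This is a contradiction; hence L is not regular.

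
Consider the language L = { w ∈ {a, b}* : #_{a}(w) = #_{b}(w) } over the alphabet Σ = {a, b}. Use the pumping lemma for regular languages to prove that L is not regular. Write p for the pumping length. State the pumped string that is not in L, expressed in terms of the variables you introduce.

Toward a contradiction, assume L is regular with pumping length p.
Choose w = a^p b^p ∈ L with |w| = 2p ≥ p.
The pumping lemma gives a decomposition w = xyz where |xy| ≤ p and y is nonempty.
The first p characters of w are a's, so xy (and hence y) consists only of a's. Write y = a^k, 1 ≤ k ≤ p.
Pump with i = 2: xy^2z = a^{p+k} b^p has p+k occurrences of a but only p of b. Since k ≥ 1 the counts differ, so xy^2z ∉ L.
This is a contradiction; hence L is not regular.

a^{p+k} b^p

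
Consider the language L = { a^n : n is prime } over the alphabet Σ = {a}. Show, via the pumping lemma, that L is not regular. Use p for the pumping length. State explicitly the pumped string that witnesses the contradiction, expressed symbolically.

a^{q(1+k)}

Assume L is regular; let p be its pumping constant.
Let q be a prime with q ≥ p+2 (infinitely many primes exist), and take w = a^q ∈ L with |w| = q ≥ p.
Write w = xyz as guaranteed by the lemma, with |xy| ≤ p and |y| > 0.
Then y = a^k for some k with 1 ≤ k ≤ p.
Since 1 ≤ k ≤ p, |xz| = q-k. Pump with i = q+1: |xy^{q+1}z| = (q-k)+(q+1)k = q+qk = q(1+k), which is composite (both factors ≥ 2). So xy^{q+1}z = a^{q(1+k)} ∉ L.
This is a contradiction; hence L is not regular.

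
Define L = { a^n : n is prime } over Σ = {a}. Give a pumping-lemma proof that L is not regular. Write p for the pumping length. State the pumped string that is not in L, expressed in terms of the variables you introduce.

a^{q(1+k)}

Toward a contradiction, assume L is regular with pumping length p.
Let q be a prime with q ≥ p+2 (infinitely many primes exist), and take w = a^q ∈ L with |w| = q ≥ p.
Write w = xyz as guaranteed by the lemma, with |xy| ≤ p and y is nonempty.
Then y = a^k for some k with 1 ≤ k ≤ p.
Since 1 ≤ k ≤ p, |xz| = q-k. Pump with i = q+1: |xy^{q+1}z| = (q-k)+(q+1)k = q+qk = q(1+k), which is composite (both factors ≥ 2). So xy^{q+1}z = a^{q(1+k)} ∉ L.
Contradiction. Therefore L is not regular.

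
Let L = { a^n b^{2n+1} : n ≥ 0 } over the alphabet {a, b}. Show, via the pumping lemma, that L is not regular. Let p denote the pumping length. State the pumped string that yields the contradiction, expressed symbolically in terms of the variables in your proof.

Suppose for contradiction that L is regular, and let p be the pumping length.
Let w = a^p b^{2p+1} ∈ L; note |w| = 3p+1 ≥ p.
The pumping lemma gives a decomposition w = xyz where |xy| ≤ p and |y| ≥ 1.
Since the first p symbols of w are all a's and |xy| ≤ p, y lies entirely in the leading a-block: y = a^k for some k with 1 ≤ k ≤ p.
Pump with i = 2: xy^2z = a^{p+k} b^{2p+1}. For this to lie in L we would need 2p+1 = 2(p+k)+1, which forces k = 0. But k ≥ 1, so xy^2z ∉ L.
This is a contradiction; hence L is not regular.

a^{p+k} b^{2p+1}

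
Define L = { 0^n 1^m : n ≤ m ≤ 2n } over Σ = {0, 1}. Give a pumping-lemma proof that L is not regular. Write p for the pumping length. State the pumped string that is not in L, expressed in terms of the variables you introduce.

0^{p+k} 1^p

Toward a contradiction, assume L is regular with pumping length p.
Take w = 0^p 1^p ∈ L (since p ≤ p ≤ 2p), with |w| = 2p ≥ p.
Write w = xyz as guaranteed by the lemma, with |xy| ≤ p and y is nonempty.
The first p characters of w are 0's, so xy (and hence y) consists only of 0's. Write y = 0^k, 1 ≤ k ≤ p.
Pump with i = 2: xy^2z = 0^{p+k} 1^p. Now n = p+k > p = m, so the condition n ≤ m fails. Thus xy^2z ∉ L.
Contradiction. Therefore L is not regular.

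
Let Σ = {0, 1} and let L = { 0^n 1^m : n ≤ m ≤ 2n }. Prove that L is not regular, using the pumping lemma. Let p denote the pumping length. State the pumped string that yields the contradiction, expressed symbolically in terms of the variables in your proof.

Assume L is regular. Let p be the pumping length given by the pumping lemma.
Take w = 0^p 1^p ∈ L (since p ≤ p ≤ 2p), with |w| = 2p ≥ p.
The pumping lemma gives a decomposition w = xyz where |xy| ≤ p and y is nonempty.
Because |xy| ≤ p and w begins with p copies of 0, we have y = 0^k with 1 ≤ k ≤ p.
Pump with i = 2: xy^2z = 0^{p+k} 1^p. Now n = p+k > p = m, so the condition n ≤ m fails. Thus xy^2z ∉ L.
This is a contradiction; hence L is not regular.

0^{p+k} 1^p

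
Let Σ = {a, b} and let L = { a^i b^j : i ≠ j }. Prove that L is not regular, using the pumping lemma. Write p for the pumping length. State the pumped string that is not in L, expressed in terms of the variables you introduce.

a^{p+p!} b^{p+p!}

Toward a contradiction, assume L is regular with pumping length p.
Choose w = a^p b^{p+p!}. Since p ≠ p+p!, w ∈ L; and |w| ≥ p.
By the pumping lemma, w = xyz with |xy| ≤ p and |y| ≥ 1.
Because |xy| ≤ p and w begins with p copies of a, we have y = a^k with 1 ≤ k ≤ p.
Since 1 ≤ k ≤ p, k divides p!; set t = 1 + p!/k. Then xy^t z has p + (p!/k)·k = p + p! copies of a. Now the a-count equals the b-count, so i ≠ j fails. So xy^t z = a^{p+p!} b^{p+p!} ∉ L.
Contradiction. Therefore L is not regular.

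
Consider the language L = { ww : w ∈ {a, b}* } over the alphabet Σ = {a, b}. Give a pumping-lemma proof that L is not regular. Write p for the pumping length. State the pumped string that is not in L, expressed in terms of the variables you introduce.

Assume L is regular; let p be its pumping constant.
Take w = a^p b^p a^p b^p = uu where u = a^pb^p; then w ∈ L and |w| = 4p ≥ p.
By the pumping lemma, w = xyz with |xy| ≤ p and |y| ≥ 1.
Because |xy| ≤ p and w begins with p copies of a, we have y = a^k with 1 ≤ k ≤ p.
Pump with i = 2: xy^2z = a^{p+k} b^p a^p b^p, of length 4p+k. Suppose this equals vv. The string starts with a and ends with b, so v does too; thus the boundary between the two copies of v is a b→a transition. There is exactly one such transition, at position 2p+k, so |v| = 2p+k and |vv| = 4p+2k ≠ 4p+k since k ≥ 1. So xy^2z ∉ L.
This is a contradiction; hence L is not regular.

a^{p+k} b^p a^p b^p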